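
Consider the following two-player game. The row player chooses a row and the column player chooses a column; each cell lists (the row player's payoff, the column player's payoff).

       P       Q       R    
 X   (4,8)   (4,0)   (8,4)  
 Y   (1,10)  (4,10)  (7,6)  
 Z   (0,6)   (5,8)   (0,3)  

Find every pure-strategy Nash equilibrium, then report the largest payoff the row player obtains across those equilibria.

(X, P) is a pure NE (the row player: 4 ≥ 1; the column player: 8 ≥ 4). The row player gets 4.
(Z, Q) is a pure NE (the row player: 5 ≥ 4; the column player: 8 ≥ 6). The row player gets 5.
Every other cell has a profitable deviation for at least one player. Highest of {4, 5} is 5.

5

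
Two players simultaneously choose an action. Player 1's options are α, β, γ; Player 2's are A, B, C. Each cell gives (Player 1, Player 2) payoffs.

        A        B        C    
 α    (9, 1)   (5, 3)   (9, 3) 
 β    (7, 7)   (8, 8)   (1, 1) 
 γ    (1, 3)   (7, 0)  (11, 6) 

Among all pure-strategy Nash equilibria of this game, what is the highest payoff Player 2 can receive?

(β, B) is a pure NE (Player 1: 8 ≥ 7; Player 2: 8 ≥ 7). Player 2 gets 8.
(γ, C) is a pure NE (Player 1: 11 ≥ 9; Player 2: 6 ≥ 3). Player 2 gets 6.
Every other cell has a profitable deviation for at least one player. Highest of {8, 6} is 8.

8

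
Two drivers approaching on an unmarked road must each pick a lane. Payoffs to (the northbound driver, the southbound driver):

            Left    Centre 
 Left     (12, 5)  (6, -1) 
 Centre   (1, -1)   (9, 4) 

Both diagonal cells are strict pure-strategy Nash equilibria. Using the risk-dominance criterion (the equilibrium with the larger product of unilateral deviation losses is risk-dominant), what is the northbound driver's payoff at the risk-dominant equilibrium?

12

At both Left: the northbound driver loses 12 − 1 = 11 by deviating; the southbound driver loses 5 − (-1) = 6. Product = 11·6 = 66.
At both Centre: the northbound driver loses 9 − 6 = 3 by deviating; the southbound driver loses 4 − (-1) = 5. Product = 3·5 = 15.
66 > 15, so both Left is risk-dominant. The northbound driver's payoff there is 12.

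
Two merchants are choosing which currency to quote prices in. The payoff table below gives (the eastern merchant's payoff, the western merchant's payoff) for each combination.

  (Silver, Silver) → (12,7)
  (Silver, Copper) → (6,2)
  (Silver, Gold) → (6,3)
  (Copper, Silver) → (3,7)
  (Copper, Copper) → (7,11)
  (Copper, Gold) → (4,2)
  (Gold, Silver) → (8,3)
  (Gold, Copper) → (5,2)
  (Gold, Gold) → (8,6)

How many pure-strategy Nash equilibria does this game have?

3

Both Silver: the eastern merchant gets 12 (best alternative 8); the western merchant gets 7 (best alternative 3). Neither deviates — NE.
Both Copper: the eastern merchant gets 7 (best alternative 6); the western merchant gets 11 (best alternative 7). Neither deviates — NE.
Both Gold: the eastern merchant gets 8 (best alternative 6); the western merchant gets 6 (best alternative 3). Neither deviates — NE.
(Silver, Copper) is not a NE: the eastern merchant would switch to Copper (7 > 6).
No other cell survives both best-response checks, so there are 3 pure NE.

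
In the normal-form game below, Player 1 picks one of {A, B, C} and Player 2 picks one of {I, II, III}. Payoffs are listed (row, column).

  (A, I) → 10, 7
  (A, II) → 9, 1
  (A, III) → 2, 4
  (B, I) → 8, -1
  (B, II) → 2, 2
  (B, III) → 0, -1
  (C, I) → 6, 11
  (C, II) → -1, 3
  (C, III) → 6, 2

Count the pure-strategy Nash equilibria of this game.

(A, I): Player 1 gets 10 (best alternative 8); Player 2 gets 7 (best alternative 4). Neither deviates — NE.
(B, II) is not a NE: Player 1 would switch to A (9 > 2).
No other cell survives both best-response checks, so there is 1 pure NE.

1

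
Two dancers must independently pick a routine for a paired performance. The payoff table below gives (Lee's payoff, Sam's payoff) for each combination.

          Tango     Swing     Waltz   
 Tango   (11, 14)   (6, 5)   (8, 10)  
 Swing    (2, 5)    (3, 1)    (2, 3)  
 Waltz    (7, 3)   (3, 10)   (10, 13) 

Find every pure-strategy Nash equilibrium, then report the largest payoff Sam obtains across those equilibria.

Both Tango is a pure NE (Lee: 11 ≥ 7; Sam: 14 ≥ 10). Sam gets 14.
Both Waltz is a pure NE (Lee: 10 ≥ 8; Sam: 13 ≥ 10). Sam gets 13.
Every other cell has a profitable deviation for at least one player. Highest of {14, 13} is 14.

14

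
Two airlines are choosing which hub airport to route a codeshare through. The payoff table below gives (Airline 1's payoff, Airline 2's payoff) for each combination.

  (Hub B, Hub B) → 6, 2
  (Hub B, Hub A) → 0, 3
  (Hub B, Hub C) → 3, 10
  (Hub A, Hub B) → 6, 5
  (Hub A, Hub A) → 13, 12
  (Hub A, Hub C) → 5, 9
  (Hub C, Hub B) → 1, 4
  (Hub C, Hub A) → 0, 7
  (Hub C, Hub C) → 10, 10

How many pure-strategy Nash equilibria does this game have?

Both Hub A: Airline 1 gets 13 (best alternative 0); Airline 2 gets 12 (best alternative 9). Neither deviates — NE.
Both Hub C: Airline 1 gets 10 (best alternative 5); Airline 2 gets 10 (best alternative 7). Neither deviates — NE.
Both Hub B is not a NE: Airline 2 would switch to Hub C (10 > 2).
No other cell survives both best-response checks, so there are 2 pure NE.

2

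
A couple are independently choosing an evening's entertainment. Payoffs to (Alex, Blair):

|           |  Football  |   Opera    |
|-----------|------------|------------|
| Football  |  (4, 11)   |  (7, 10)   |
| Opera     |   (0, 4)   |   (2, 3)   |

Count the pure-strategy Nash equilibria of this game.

1

Both Football: Alex gets 4 (best alternative 0); Blair gets 11 (best alternative 10). Neither deviates — NE.
Both Opera is not a NE: Alex would switch to Football (7 > 2).
No other cell survives both best-response checks, so there is 1 pure NE.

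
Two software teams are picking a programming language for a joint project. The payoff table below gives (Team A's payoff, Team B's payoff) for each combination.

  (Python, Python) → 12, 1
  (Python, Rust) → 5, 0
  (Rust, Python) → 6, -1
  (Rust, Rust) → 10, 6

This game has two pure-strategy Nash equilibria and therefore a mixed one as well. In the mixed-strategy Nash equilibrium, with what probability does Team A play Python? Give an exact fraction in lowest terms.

7/8

Team A's mix p on Python must make Team B indifferent between Python and Rust.
Team B's payoff from Python: 1p + (-1)(1−p). From Rust: 0p + 6(1−p).
Set equal: 1p = 7(1−p) → p = 7/8.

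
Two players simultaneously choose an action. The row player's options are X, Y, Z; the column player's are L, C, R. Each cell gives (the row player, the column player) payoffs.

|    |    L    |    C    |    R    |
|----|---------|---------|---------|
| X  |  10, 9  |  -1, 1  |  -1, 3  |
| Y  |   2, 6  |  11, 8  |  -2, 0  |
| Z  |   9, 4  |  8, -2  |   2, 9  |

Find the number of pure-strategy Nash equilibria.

3

(X, L): the row player gets 10 (best alternative 9); the column player gets 9 (best alternative 3). Neither deviates — NE.
(Y, C): the row player gets 11 (best alternative 8); the column player gets 8 (best alternative 6). Neither deviates — NE.
(Z, R): the row player gets 2 (best alternative -1); the column player gets 9 (best alternative 4). Neither deviates — NE.
(Z, L) is not a NE: the row player would switch to X (10 > 9).
No other cell survives both best-response checks, so there are 3 pure NE.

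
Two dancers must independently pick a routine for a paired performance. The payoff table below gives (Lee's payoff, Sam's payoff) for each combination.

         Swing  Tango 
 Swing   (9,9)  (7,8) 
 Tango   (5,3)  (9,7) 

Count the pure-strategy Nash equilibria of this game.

Both Swing: Lee gets 9 (best alternative 5); Sam gets 9 (best alternative 8). Neither deviates — NE.
Both Tango: Lee gets 9 (best alternative 7); Sam gets 7 (best alternative 3). Neither deviates — NE.
(Swing, Tango) is not a NE: Lee would switch to Tango (9 > 7).
No other cell survives both best-response checks, so there are 2 pure NE.

2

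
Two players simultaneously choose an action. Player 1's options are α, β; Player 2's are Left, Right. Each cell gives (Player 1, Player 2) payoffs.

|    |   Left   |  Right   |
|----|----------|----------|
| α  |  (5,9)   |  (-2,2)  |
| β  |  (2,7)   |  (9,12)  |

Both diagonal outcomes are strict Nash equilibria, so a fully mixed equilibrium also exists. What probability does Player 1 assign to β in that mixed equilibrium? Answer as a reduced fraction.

Player 1's mix p on α must make Player 2 indifferent between Left and Right.
Player 2's payoff from Left: 9p + 7(1−p). From Right: 2p + 12(1−p).
Set equal: 7p = 5(1−p) → p = 5/12.
Probability on β is 1 − 5/12 = 7/12.

7/12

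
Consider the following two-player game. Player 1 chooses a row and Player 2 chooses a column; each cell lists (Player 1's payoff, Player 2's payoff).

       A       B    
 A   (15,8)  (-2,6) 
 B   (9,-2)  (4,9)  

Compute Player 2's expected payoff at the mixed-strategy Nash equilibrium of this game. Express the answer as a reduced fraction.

84/13

Player 1 mixes with probability p on A, chosen so Player 2 is indifferent: 8p + (-2)(1−p) = 6p + 9(1−p) gives p = 11/13.
Player 2's expected payoff is 8·11/13 + (-2)·2/13 = 84/13.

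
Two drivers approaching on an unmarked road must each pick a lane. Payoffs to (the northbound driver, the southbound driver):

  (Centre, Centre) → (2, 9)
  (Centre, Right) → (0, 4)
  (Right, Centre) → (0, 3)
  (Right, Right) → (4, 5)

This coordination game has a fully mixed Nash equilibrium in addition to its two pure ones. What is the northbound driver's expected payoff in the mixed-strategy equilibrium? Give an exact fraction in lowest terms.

4/3

The southbound driver mixes with probability q on Centre, chosen so the northbound driver is indifferent: 2q + 0(1−q) = 0q + 4(1−q) gives q = 2/3.
The northbound driver's expected payoff (from either row, since indifferent) is 2·2/3 + 0·1/3 = 4/3.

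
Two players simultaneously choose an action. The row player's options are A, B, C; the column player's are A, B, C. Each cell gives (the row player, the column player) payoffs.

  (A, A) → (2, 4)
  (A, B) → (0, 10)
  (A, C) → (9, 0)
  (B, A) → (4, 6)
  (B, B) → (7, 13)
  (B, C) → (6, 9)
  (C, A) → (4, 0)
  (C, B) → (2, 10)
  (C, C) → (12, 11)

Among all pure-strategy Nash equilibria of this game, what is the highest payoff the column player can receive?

13

Both B is a pure NE (the row player: 7 ≥ 2; the column player: 13 ≥ 9). The column player gets 13.
Both C is a pure NE (the row player: 12 ≥ 9; the column player: 11 ≥ 10). The column player gets 11.
Every other cell has a profitable deviation for at least one player. Highest of {13, 11} is 13.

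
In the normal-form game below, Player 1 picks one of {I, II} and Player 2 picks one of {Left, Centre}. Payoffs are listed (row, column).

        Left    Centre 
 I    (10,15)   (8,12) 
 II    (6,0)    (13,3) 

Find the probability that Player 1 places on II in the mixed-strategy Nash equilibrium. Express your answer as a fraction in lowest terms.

Player 1's mix p on I must make Player 2 indifferent between Left and Centre.
Player 2's payoff from Left: 15p + 0(1−p). From Centre: 12p + 3(1−p).
Set equal: 3p = 3(1−p) → p = 3/6 = 1/2.
Probability on II is 1 − 1/2 = 1/2.

1/2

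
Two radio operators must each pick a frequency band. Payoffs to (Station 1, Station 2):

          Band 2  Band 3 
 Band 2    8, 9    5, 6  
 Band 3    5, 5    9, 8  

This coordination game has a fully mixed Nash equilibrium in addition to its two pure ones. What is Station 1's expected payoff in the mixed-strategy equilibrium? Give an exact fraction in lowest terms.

Station 2 mixes with probability q on Band 2, chosen so Station 1 is indifferent: 8q + 5(1−q) = 5q + 9(1−q) gives q = 4/7.
Station 1's expected payoff (from either row, since indifferent) is 8·4/7 + 5·3/7 = 47/7.

47/7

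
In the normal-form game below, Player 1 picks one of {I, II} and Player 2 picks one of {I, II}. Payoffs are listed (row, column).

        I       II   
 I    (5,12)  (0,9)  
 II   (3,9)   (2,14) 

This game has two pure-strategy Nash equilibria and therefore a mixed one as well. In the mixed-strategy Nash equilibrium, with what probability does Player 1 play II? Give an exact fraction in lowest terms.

Player 1's mix p on I must make Player 2 indifferent between I and II.
Player 2's payoff from I: 12p + 9(1−p). From II: 9p + 14(1−p).
Set equal: 3p = 5(1−p) → p = 5/8.
Probability on II is 1 − 5/8 = 3/8.

3/8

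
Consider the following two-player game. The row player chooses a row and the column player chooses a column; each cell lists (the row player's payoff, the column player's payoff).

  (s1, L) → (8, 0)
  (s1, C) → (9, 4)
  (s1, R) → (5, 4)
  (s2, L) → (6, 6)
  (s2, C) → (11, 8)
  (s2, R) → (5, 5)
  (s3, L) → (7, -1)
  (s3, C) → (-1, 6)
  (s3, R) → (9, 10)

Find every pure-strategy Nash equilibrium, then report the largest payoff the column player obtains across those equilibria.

(s2, C) is a pure NE (the row player: 11 ≥ 9; the column player: 8 ≥ 6). The column player gets 8.
(s3, R) is a pure NE (the row player: 9 ≥ 5; the column player: 10 ≥ 6). The column player gets 10.
Every other cell has a profitable deviation for at least one player. Highest of {8, 10} is 10.

10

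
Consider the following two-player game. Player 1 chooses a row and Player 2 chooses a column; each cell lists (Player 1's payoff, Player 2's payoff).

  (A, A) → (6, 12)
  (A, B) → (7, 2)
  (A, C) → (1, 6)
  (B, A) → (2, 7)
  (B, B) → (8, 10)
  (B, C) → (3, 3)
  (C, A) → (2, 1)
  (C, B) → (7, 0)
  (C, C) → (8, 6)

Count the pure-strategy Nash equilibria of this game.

3

Both A: Player 1 gets 6 (best alternative 2); Player 2 gets 12 (best alternative 6). Neither deviates — NE.
Both B: Player 1 gets 8 (best alternative 7); Player 2 gets 10 (best alternative 7). Neither deviates — NE.
Both C: Player 1 gets 8 (best alternative 3); Player 2 gets 6 (best alternative 1). Neither deviates — NE.
(A, C) is not a NE: Player 1 would switch to C (8 > 1).
No other cell survives both best-response checks, so there are 3 pure NE.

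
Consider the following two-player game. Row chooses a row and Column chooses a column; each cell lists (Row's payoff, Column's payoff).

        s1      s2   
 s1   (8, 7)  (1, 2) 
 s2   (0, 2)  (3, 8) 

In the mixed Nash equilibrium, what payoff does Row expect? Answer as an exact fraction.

Column mixes with probability q on s1, chosen so Row is indifferent: 8q + 1(1−q) = 0q + 3(1−q) gives q = 1/5.
Row's expected payoff (from either row, since indifferent) is 8·1/5 + 1·4/5 = 12/5.

12/5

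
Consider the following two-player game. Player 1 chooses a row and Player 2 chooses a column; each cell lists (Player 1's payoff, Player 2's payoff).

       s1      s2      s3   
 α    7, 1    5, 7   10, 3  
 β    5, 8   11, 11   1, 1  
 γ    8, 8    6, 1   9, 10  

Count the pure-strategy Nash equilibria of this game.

1

(β, s2): Player 1 gets 11 (best alternative 6); Player 2 gets 11 (best alternative 8). Neither deviates — NE.
(α, s1) is not a NE: Player 1 would switch to γ (8 > 7).
No other cell survives both best-response checks, so there is 1 pure NE.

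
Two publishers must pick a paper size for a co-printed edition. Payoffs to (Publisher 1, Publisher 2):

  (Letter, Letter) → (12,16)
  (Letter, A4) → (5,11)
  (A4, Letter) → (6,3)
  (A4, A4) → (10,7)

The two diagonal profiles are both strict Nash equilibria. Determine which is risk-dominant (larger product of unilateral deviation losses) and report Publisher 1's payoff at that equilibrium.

12

At both Letter: Publisher 1 loses 12 − 6 = 6 by deviating; Publisher 2 loses 16 − 11 = 5. Product = 6·5 = 30.
At both A4: Publisher 1 loses 10 − 5 = 5 by deviating; Publisher 2 loses 7 − 3 = 4. Product = 5·4 = 20.
30 > 20, so both Letter is risk-dominant. Publisher 1's payoff there is 12.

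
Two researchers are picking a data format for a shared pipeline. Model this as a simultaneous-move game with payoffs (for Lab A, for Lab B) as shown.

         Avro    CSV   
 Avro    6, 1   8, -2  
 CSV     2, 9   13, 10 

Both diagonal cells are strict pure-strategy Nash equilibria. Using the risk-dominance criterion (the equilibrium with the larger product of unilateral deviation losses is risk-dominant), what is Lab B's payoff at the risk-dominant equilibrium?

1

At both Avro: Lab A loses 6 − 2 = 4 by deviating; Lab B loses 1 − (-2) = 3. Product = 4·3 = 12.
At both CSV: Lab A loses 13 − 8 = 5 by deviating; Lab B loses 10 − 9 = 1. Product = 5·1 = 5.
12 > 5, so both Avro is risk-dominant. Lab B's payoff there is 1.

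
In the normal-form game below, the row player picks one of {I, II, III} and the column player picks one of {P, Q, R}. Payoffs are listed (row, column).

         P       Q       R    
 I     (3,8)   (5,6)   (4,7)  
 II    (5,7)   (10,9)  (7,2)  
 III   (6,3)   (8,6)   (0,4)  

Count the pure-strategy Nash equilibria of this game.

(II, Q): the row player gets 10 (best alternative 8); the column player gets 9 (best alternative 7). Neither deviates — NE.
(I, P) is not a NE: the row player would switch to III (6 > 3).
No other cell survives both best-response checks, so there is 1 pure NE.

1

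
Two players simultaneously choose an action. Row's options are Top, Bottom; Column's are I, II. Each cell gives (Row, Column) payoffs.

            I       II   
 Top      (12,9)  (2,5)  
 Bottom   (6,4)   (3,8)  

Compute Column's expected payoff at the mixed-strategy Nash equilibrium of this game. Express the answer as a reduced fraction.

Row mixes with probability p on Top, chosen so Column is indifferent: 9p + 4(1−p) = 5p + 8(1−p) gives p = 1/2.
Column's expected payoff is 9·1/2 + 4·1/2 = 13/2.

13/2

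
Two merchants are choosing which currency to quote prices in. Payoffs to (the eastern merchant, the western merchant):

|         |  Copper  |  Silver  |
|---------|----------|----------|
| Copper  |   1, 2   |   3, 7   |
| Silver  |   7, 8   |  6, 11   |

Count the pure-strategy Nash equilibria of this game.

1

Both Silver: the eastern merchant gets 6 (best alternative 3); the western merchant gets 11 (best alternative 8). Neither deviates — NE.
Both Copper is not a NE: the eastern merchant would switch to Silver (7 > 1).
No other cell survives both best-response checks, so there is 1 pure NE.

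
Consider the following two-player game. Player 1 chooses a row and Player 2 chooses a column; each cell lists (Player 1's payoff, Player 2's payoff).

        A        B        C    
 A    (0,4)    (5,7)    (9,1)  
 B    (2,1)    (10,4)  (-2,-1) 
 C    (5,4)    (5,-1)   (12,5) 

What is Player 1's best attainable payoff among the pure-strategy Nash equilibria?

12

Both B is a pure NE (Player 1: 10 ≥ 5; Player 2: 4 ≥ 1). Player 1 gets 10.
Both C is a pure NE (Player 1: 12 ≥ 9; Player 2: 5 ≥ 4). Player 1 gets 12.
Every other cell has a profitable deviation for at least one player. Highest of {10, 12} is 12.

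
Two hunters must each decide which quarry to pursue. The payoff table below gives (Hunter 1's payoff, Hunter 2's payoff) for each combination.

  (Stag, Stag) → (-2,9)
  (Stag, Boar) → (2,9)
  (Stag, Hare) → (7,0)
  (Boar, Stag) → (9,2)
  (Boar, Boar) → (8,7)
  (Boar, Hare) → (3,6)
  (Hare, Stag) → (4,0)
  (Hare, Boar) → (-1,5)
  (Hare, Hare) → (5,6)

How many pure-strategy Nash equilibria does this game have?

Both Boar: Hunter 1 gets 8 (best alternative 2); Hunter 2 gets 7 (best alternative 6). Neither deviates — NE.
Both Stag is not a NE: Hunter 1 would switch to Boar (9 > -2).
No other cell survives both best-response checks, so there is 1 pure NE.

1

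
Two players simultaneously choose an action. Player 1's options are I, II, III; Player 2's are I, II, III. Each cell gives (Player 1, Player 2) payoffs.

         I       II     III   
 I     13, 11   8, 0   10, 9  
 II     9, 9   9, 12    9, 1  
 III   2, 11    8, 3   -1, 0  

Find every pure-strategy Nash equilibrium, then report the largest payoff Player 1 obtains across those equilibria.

Both I is a pure NE (Player 1: 13 ≥ 9; Player 2: 11 ≥ 9). Player 1 gets 13.
Both II is a pure NE (Player 1: 9 ≥ 8; Player 2: 12 ≥ 9). Player 1 gets 9.
Every other cell has a profitable deviation for at least one player. Highest of {13, 9} is 13.

13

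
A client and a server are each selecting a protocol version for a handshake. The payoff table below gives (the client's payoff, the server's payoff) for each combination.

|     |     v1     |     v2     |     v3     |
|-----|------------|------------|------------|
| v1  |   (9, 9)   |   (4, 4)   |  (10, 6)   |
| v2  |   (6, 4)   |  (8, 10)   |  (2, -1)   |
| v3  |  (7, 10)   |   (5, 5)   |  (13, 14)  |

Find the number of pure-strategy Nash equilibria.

3

Both v1: the client gets 9 (best alternative 7); the server gets 9 (best alternative 6). Neither deviates — NE.
Both v2: the client gets 8 (best alternative 5); the server gets 10 (best alternative 4). Neither deviates — NE.
Both v3: the client gets 13 (best alternative 10); the server gets 14 (best alternative 10). Neither deviates — NE.
(v2, v3) is not a NE: the client would switch to v3 (13 > 2).
No other cell survives both best-response checks, so there are 3 pure NE.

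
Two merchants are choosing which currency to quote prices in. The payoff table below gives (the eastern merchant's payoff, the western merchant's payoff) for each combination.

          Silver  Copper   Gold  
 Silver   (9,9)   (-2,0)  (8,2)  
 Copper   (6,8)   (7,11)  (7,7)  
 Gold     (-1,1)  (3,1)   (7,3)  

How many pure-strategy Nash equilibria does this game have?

Both Silver: the eastern merchant gets 9 (best alternative 6); the western merchant gets 9 (best alternative 2). Neither deviates — NE.
Both Copper: the eastern merchant gets 7 (best alternative 3); the western merchant gets 11 (best alternative 8). Neither deviates — NE.
Both Gold is not a NE: the eastern merchant would switch to Silver (8 > 7).
No other cell survives both best-response checks, so there are 2 pure NE.

2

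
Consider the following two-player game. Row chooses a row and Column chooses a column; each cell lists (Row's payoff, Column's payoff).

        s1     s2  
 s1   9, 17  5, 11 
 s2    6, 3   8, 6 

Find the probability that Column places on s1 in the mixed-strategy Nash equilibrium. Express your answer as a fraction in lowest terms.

Column's mix q on s1 must make Row indifferent between s1 and s2.
Row's payoff from s1: 9q + 5(1−q). From s2: 6q + 8(1−q).
Set equal: 3q = 3(1−q) → q = 3/6 = 1/2.

1/2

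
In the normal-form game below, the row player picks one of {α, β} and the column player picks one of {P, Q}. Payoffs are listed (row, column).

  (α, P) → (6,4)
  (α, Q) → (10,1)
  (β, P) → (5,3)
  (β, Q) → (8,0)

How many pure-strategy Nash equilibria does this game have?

(α, P): the row player gets 6 (best alternative 5); the column player gets 4 (best alternative 1). Neither deviates — NE.
(β, Q) is not a NE: the row player would switch to α (10 > 8).
No other cell survives both best-response checks, so there is 1 pure NE.

1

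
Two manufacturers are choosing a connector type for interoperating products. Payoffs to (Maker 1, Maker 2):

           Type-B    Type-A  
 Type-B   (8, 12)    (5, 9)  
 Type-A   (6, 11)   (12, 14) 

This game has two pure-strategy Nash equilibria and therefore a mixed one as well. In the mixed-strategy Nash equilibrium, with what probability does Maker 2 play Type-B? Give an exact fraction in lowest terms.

7/9

Maker 2's mix q on Type-B must make Maker 1 indifferent between Type-B and Type-A.
Maker 1's payoff from Type-B: 8q + 5(1−q). From Type-A: 6q + 12(1−q).
Set equal: 2q = 7(1−q) → q = 7/9.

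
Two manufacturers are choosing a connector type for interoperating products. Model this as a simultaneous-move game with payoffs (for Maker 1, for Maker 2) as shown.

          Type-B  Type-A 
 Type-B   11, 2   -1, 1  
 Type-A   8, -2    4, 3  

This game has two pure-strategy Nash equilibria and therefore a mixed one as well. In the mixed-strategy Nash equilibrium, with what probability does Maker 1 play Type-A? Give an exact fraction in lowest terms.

1/6

Maker 1's mix p on Type-B must make Maker 2 indifferent between Type-B and Type-A.
Maker 2's payoff from Type-B: 2p + (-2)(1−p). From Type-A: 1p + 3(1−p).
Set equal: 1p = 5(1−p) → p = 5/6.
Probability on Type-A is 1 − 5/6 = 1/6.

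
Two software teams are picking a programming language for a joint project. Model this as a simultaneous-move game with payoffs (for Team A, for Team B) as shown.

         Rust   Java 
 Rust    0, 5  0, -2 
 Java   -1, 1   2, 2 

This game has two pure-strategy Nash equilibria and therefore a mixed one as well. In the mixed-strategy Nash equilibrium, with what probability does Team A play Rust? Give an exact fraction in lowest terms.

1/8

Team A's mix p on Rust must make Team B indifferent between Rust and Java.
Team B's payoff from Rust: 5p + 1(1−p). From Java: (-2)p + 2(1−p).
Set equal: 7p = 1(1−p) → p = 1/8.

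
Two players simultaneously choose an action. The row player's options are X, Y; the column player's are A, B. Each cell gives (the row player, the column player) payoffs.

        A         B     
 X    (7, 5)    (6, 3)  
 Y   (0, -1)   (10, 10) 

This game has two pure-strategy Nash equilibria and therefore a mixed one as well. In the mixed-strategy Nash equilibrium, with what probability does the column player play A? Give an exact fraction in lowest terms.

4/11

The column player's mix q on A must make the row player indifferent between X and Y.
The row player's payoff from X: 7q + 6(1−q). From Y: 0q + 10(1−q).
Set equal: 7q = 4(1−q) → q = 4/11.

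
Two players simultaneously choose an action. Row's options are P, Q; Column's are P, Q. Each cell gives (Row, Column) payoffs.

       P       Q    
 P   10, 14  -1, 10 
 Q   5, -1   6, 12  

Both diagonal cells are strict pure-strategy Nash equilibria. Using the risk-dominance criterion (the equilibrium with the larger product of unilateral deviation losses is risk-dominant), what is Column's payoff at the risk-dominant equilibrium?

12

At both P: Row loses 10 − 5 = 5 by deviating; Column loses 14 − 10 = 4. Product = 5·4 = 20.
At both Q: Row loses 6 − (-1) = 7 by deviating; Column loses 12 − (-1) = 13. Product = 7·13 = 91.
91 > 20, so both Q is risk-dominant. Column's payoff there is 12.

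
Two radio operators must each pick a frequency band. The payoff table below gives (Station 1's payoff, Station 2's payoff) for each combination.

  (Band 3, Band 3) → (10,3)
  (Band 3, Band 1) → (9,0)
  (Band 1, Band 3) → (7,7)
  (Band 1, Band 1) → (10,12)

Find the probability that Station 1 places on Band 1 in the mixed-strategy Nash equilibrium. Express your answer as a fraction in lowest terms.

3/8

Station 1's mix p on Band 3 must make Station 2 indifferent between Band 3 and Band 1.
Station 2's payoff from Band 3: 3p + 7(1−p). From Band 1: 0p + 12(1−p).
Set equal: 3p = 5(1−p) → p = 5/8.
Probability on Band 1 is 1 − 5/8 = 3/8.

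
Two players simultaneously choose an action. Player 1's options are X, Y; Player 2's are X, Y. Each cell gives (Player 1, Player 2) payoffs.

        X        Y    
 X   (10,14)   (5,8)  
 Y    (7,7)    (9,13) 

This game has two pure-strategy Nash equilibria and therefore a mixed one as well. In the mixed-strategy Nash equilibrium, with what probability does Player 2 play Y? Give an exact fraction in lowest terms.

Player 2's mix q on X must make Player 1 indifferent between X and Y.
Player 1's payoff from X: 10q + 5(1−q). From Y: 7q + 9(1−q).
Set equal: 3q = 4(1−q) → q = 4/7.
Probability on Y is 1 − 4/7 = 3/7.

3/7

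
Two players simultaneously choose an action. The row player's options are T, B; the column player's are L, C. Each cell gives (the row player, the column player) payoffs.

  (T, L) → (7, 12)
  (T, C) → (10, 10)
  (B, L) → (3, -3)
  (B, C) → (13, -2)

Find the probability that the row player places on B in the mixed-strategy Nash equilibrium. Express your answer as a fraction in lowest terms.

The row player's mix p on T must make the column player indifferent between L and C.
The column player's payoff from L: 12p + (-3)(1−p). From C: 10p + (-2)(1−p).
Set equal: 2p = 1(1−p) → p = 1/3.
Probability on B is 1 − 1/3 = 2/3.

2/3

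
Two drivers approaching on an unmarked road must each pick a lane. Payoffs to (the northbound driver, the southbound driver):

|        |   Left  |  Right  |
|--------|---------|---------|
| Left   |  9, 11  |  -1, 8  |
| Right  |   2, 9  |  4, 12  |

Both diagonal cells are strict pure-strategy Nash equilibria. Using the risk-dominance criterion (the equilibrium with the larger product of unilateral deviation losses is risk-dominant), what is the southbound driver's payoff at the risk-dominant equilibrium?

11

At both Left: the northbound driver loses 9 − 2 = 7 by deviating; the southbound driver loses 11 − 8 = 3. Product = 7·3 = 21.
At both Right: the northbound driver loses 4 − (-1) = 5 by deviating; the southbound driver loses 12 − 9 = 3. Product = 5·3 = 15.
21 > 15, so both Left is risk-dominant. The southbound driver's payoff there is 11.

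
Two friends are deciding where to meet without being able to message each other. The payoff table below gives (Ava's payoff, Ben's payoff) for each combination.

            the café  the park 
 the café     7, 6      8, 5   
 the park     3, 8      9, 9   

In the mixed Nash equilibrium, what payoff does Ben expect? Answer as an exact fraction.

7

Ava mixes with probability p on the café, chosen so Ben is indifferent: 6p + 8(1−p) = 5p + 9(1−p) gives p = 1/2.
Ben's expected payoff is 6·1/2 + 8·1/2 = 7.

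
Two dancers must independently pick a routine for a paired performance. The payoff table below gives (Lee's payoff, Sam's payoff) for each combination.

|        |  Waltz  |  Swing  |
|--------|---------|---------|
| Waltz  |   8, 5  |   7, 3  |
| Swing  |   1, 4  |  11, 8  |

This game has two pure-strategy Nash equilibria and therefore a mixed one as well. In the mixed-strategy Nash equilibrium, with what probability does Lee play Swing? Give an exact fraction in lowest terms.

Lee's mix p on Waltz must make Sam indifferent between Waltz and Swing.
Sam's payoff from Waltz: 5p + 4(1−p). From Swing: 3p + 8(1−p).
Set equal: 2p = 4(1−p) → p = 4/6 = 2/3.
Probability on Swing is 1 − 2/3 = 1/3.

1/3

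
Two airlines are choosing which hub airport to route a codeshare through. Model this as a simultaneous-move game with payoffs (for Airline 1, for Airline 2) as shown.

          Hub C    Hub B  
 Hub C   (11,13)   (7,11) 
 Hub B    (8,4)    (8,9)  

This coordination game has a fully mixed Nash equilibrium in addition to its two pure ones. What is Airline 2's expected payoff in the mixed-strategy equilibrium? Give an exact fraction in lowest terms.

73/7

Airline 1 mixes with probability p on Hub C, chosen so Airline 2 is indifferent: 13p + 4(1−p) = 11p + 9(1−p) gives p = 5/7.
Airline 2's expected payoff is 13·5/7 + 4·2/7 = 73/7.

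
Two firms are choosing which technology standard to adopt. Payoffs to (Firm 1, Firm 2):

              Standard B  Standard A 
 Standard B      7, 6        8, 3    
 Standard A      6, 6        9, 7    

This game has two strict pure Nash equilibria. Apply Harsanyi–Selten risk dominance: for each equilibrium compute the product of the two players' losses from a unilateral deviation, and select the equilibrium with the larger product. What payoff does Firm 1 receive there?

At both Standard B: Firm 1 loses 7 − 6 = 1 by deviating; Firm 2 loses 6 − 3 = 3. Product = 1·3 = 3.
At both Standard A: Firm 1 loses 9 − 8 = 1 by deviating; Firm 2 loses 7 − 6 = 1. Product = 1·1 = 1.
3 > 1, so both Standard B is risk-dominant. Firm 1's payoff there is 7.

7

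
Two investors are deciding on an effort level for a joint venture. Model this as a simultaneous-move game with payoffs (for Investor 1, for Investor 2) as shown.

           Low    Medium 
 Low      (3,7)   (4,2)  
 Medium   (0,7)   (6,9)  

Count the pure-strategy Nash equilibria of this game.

Both Low: Investor 1 gets 3 (best alternative 0); Investor 2 gets 7 (best alternative 2). Neither deviates — NE.
Both Medium: Investor 1 gets 6 (best alternative 4); Investor 2 gets 9 (best alternative 7). Neither deviates — NE.
(Low, Medium) is not a NE: Investor 1 would switch to Medium (6 > 4).
No other cell survives both best-response checks, so there are 2 pure NE.

2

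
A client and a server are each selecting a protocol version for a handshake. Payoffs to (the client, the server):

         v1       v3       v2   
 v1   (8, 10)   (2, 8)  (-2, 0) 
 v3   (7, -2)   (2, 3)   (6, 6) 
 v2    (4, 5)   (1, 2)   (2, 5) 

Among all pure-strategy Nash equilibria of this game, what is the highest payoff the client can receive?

Both v1 is a pure NE (the client: 8 ≥ 7; the server: 10 ≥ 8). The client gets 8.
(v3, v2) is a pure NE (the client: 6 ≥ 2; the server: 6 ≥ 3). The client gets 6.
Every other cell has a profitable deviation for at least one player. Highest of {8, 6} is 8.

8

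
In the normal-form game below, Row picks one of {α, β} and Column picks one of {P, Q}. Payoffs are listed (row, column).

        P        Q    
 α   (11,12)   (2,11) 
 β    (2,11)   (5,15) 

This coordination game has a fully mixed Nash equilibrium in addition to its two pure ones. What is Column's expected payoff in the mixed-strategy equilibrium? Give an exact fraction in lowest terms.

Row mixes with probability p on α, chosen so Column is indifferent: 12p + 11(1−p) = 11p + 15(1−p) gives p = 4/5.
Column's expected payoff is 12·4/5 + 11·1/5 = 59/5.

59/5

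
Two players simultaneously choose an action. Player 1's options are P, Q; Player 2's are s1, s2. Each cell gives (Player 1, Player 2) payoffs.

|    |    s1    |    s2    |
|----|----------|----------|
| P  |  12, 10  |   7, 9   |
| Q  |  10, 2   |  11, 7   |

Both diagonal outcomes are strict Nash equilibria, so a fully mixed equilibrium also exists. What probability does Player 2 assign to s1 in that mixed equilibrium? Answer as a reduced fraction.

2/3

Player 2's mix q on s1 must make Player 1 indifferent between P and Q.
Player 1's payoff from P: 12q + 7(1−q). From Q: 10q + 11(1−q).
Set equal: 2q = 4(1−q) → q = 4/6 = 2/3.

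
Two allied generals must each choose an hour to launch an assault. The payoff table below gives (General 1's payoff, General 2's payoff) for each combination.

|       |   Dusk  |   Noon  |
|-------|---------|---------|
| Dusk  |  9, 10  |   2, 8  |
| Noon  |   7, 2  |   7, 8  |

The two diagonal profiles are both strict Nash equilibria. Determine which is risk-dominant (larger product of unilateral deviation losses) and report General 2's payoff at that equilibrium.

At both Dusk: General 1 loses 9 − 7 = 2 by deviating; General 2 loses 10 − 8 = 2. Product = 2·2 = 4.
At both Noon: General 1 loses 7 − 2 = 5 by deviating; General 2 loses 8 − 2 = 6. Product = 5·6 = 30.
30 > 4, so both Noon is risk-dominant. General 2's payoff there is 8.

8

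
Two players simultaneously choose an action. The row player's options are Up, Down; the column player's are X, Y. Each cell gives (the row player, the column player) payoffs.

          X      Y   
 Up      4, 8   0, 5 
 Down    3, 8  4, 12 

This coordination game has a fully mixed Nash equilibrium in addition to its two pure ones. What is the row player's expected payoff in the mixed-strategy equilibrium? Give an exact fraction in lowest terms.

16/5

The column player mixes with probability q on X, chosen so the row player is indifferent: 4q + 0(1−q) = 3q + 4(1−q) gives q = 4/5.
The row player's expected payoff (from either row, since indifferent) is 4·4/5 + 0·1/5 = 16/5.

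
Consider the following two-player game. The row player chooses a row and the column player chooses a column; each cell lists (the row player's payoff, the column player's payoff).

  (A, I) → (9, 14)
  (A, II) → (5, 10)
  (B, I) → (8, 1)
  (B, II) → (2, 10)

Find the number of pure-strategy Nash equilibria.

1

(A, I): the row player gets 9 (best alternative 8); the column player gets 14 (best alternative 10). Neither deviates — NE.
(B, II) is not a NE: the row player would switch to A (5 > 2).
No other cell survives both best-response checks, so there is 1 pure NE.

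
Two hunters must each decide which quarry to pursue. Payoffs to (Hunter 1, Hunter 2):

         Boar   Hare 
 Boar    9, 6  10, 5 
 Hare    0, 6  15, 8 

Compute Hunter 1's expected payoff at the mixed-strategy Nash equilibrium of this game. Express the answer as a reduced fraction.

135/14

Hunter 2 mixes with probability q on Boar, chosen so Hunter 1 is indifferent: 9q + 10(1−q) = 0q + 15(1−q) gives q = 5/14.
Hunter 1's expected payoff (from either row, since indifferent) is 9·5/14 + 10·9/14 = 135/14.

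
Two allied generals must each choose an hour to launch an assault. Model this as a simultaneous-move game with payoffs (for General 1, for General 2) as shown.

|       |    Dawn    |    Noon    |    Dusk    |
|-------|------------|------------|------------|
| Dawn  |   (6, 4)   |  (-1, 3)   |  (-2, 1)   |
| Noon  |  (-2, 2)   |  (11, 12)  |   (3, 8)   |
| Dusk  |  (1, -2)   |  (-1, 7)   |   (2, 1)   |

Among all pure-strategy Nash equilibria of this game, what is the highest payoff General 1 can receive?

11

Both Dawn is a pure NE (General 1: 6 ≥ 1; General 2: 4 ≥ 3). General 1 gets 6.
Both Noon is a pure NE (General 1: 11 ≥ -1; General 2: 12 ≥ 8). General 1 gets 11.
Every other cell has a profitable deviation for at least one player. Highest of {6, 11} is 11.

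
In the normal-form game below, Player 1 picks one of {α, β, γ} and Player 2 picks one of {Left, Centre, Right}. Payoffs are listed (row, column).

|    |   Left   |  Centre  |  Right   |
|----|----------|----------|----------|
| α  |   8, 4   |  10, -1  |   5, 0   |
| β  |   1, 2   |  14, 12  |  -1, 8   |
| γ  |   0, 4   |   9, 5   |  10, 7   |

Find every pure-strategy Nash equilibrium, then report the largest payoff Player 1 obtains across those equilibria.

14

(α, Left) is a pure NE (Player 1: 8 ≥ 1; Player 2: 4 ≥ 0). Player 1 gets 8.
(β, Centre) is a pure NE (Player 1: 14 ≥ 10; Player 2: 12 ≥ 8). Player 1 gets 14.
(γ, Right) is a pure NE (Player 1: 10 ≥ 5; Player 2: 7 ≥ 5). Player 1 gets 10.
Every other cell has a profitable deviation for at least one player. Highest of {8, 14, 10} is 14.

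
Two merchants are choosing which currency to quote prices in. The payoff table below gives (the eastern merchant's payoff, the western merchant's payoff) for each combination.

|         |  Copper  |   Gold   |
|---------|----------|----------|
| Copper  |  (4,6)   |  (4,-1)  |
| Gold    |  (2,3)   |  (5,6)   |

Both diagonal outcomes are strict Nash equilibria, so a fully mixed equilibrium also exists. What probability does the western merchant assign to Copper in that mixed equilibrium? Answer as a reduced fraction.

1/3

The western merchant's mix q on Copper must make the eastern merchant indifferent between Copper and Gold.
The eastern merchant's payoff from Copper: 4q + 4(1−q). From Gold: 2q + 5(1−q).
Set equal: 2q = 1(1−q) → q = 1/3.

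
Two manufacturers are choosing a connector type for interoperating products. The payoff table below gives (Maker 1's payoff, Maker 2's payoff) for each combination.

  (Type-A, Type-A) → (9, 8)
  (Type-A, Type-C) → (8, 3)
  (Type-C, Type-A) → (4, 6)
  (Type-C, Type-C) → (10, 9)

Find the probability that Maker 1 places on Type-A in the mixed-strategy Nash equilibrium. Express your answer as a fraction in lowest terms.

3/8

Maker 1's mix p on Type-A must make Maker 2 indifferent between Type-A and Type-C.
Maker 2's payoff from Type-A: 8p + 6(1−p). From Type-C: 3p + 9(1−p).
Set equal: 5p = 3(1−p) → p = 3/8.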